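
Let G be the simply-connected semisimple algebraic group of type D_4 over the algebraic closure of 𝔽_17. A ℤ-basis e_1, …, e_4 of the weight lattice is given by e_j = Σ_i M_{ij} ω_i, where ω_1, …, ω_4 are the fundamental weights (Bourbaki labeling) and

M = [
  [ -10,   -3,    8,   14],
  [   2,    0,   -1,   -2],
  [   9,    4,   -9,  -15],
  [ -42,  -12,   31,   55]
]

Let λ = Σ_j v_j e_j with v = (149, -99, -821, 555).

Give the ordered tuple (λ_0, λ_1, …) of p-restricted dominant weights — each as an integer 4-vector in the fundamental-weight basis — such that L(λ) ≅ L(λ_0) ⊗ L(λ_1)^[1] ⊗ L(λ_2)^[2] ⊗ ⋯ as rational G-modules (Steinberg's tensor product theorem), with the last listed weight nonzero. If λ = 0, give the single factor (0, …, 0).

Change of basis e → ω: c = M·v where v = (149, -99, -821, 555):
  c_1 = (-10)·(149) + (-3)·(-99) + (8)·(-821) + 14·555 = 9
  c_2 = 2·149 + (0)·(-99) + (-1)·(-821) + (-2)·(555) = 9
  c_3 = 9·149 + (4)·(-99) + (-9)·(-821) + (-15)·(555) = 9
  c_4 = (-42)·(149) + (-12)·(-99) + (31)·(-821) + 55·555 = 4
Writing each c_i in base p = 17:
  c_1 = 9 = 9·17^0
  c_2 = 9 = 9·17^0
  c_3 = 9 = 9·17^0
  c_4 = 4 = 4·17^0
λ_0 = (9, 9, 9, 4)

((9, 9, 9, 4),)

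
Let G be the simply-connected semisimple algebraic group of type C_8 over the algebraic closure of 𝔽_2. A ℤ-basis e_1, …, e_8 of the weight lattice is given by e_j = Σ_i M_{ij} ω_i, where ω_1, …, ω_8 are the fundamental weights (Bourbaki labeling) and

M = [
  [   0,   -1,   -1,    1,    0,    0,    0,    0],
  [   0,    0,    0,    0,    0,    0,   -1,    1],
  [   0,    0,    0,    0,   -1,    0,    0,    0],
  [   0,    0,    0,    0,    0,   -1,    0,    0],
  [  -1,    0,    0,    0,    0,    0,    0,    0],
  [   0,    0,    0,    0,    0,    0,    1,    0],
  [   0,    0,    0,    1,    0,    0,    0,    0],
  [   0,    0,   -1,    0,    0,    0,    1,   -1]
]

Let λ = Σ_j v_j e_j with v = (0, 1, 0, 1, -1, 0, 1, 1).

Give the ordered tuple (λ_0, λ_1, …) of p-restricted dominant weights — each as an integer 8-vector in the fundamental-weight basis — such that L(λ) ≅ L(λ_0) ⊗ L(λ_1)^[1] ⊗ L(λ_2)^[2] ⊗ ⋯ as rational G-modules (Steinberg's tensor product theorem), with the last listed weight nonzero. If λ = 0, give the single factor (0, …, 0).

Change of basis e → ω: c = M·v where v = (0, 1, 0, 1, -1, 0, 1, 1):
  c_1 = (0)·(0) + (-1)·(1) + (-1)·(0) + (1)·(1) + (0)·(-1) + (0)·(0) + (0)·(1) + (0)·(1) = 0
  c_2 = (0)·(0) + (0)·(1) + (0)·(0) + (0)·(1) + (0)·(-1) + (0)·(0) + (-1)·(1) + (1)·(1) = 0
  c_3 = (0)·(0) + (0)·(1) + (0)·(0) + (0)·(1) + (-1)·(-1) + (0)·(0) + (0)·(1) + (0)·(1) = 1
  c_4 = (0)·(0) + (0)·(1) + (0)·(0) + (0)·(1) + (0)·(-1) + (-1)·(0) + (0)·(1) + (0)·(1) = 0
  c_5 = (-1)·(0) + (0)·(1) + (0)·(0) + (0)·(1) + (0)·(-1) + (0)·(0) + (0)·(1) + (0)·(1) = 0
  c_6 = (0)·(0) + (0)·(1) + (0)·(0) + (0)·(1) + (0)·(-1) + (0)·(0) + (1)·(1) + (0)·(1) = 1
  c_7 = (0)·(0) + (0)·(1) + (0)·(0) + (1)·(1) + (0)·(-1) + (0)·(0) + (0)·(1) + (0)·(1) = 1
  c_8 = (0)·(0) + (0)·(1) + (-1)·(0) + (0)·(1) + (0)·(-1) + (0)·(0) + (1)·(1) + (-1)·(1) = 0
Base-2 expansion of each c_i:
  c_1 = 0
  c_2 = 0
  c_3 = 1 = 1·2^0
  c_4 = 0
  c_5 = 0
  c_6 = 1 = 1·2^0
  c_7 = 1 = 1·2^0
  c_8 = 0
Factor λ_0 = (0, 0, 1, 0, 0, 1, 1, 0)

((0, 0, 1, 0, 0, 1, 1, 0),)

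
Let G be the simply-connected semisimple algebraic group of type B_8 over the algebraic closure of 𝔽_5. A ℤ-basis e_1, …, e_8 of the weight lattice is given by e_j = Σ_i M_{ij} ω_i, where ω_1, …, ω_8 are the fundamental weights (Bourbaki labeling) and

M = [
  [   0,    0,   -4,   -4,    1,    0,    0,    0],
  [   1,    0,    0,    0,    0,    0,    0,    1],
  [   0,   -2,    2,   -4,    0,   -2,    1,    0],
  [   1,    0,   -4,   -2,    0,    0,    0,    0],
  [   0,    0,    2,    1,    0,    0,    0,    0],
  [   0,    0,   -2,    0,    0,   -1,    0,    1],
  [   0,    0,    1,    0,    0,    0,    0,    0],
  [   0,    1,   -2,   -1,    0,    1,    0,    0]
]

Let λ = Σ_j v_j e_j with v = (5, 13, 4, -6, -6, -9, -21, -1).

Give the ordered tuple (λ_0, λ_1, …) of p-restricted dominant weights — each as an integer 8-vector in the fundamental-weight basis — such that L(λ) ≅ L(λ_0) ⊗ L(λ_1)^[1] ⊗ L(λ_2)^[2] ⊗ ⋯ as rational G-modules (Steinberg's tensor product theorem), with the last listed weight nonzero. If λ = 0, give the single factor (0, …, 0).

((2, 4, 3, 1, 2, 0, 4, 2),)

Compute c_i = Σ_j M_{ij} v_j with v = (5, 13, 4, -6, -6, -9, -21, -1):
  c_1 = 0·5 + 0·13 + (-4)·(4) + (-4)·(-6) + (1)·(-6) + (0)·(-9) + (0)·(-21) + (0)·(-1) = 2
  c_2 = 1·5 + 0·13 + 0·4 + (0)·(-6) + (0)·(-6) + (0)·(-9) + (0)·(-21) + (1)·(-1) = 4
  c_3 = 0·5 + (-2)·(13) + 2·4 + (-4)·(-6) + (0)·(-6) + (-2)·(-9) + (1)·(-21) + (0)·(-1) = 3
  c_4 = 1·5 + 0·13 + (-4)·(4) + (-2)·(-6) + (0)·(-6) + (0)·(-9) + (0)·(-21) + (0)·(-1) = 1
  c_5 = 0·5 + 0·13 + 2·4 + (1)·(-6) + (0)·(-6) + (0)·(-9) + (0)·(-21) + (0)·(-1) = 2
  c_6 = 0·5 + 0·13 + (-2)·(4) + (0)·(-6) + (0)·(-6) + (-1)·(-9) + (0)·(-21) + (1)·(-1) = 0
  c_7 = 0·5 + 0·13 + 1·4 + (0)·(-6) + (0)·(-6) + (0)·(-9) + (0)·(-21) + (0)·(-1) = 4
  c_8 = 0·5 + 1·13 + (-2)·(4) + (-1)·(-6) + (0)·(-6) + (1)·(-9) + (0)·(-21) + (0)·(-1) = 2
Expand coordinatewise in base 5:
  c_1 = 2 = 2·5^0
  c_2 = 4 = 4·5^0
  c_3 = 3 = 3·5^0
  c_4 = 1 = 1·5^0
  c_5 = 2 = 2·5^0
  c_6 = 0
  c_7 = 4 = 4·5^0
  c_8 = 2 = 2·5^0
λ_0 = (2, 4, 3, 1, 2, 0, 4, 2)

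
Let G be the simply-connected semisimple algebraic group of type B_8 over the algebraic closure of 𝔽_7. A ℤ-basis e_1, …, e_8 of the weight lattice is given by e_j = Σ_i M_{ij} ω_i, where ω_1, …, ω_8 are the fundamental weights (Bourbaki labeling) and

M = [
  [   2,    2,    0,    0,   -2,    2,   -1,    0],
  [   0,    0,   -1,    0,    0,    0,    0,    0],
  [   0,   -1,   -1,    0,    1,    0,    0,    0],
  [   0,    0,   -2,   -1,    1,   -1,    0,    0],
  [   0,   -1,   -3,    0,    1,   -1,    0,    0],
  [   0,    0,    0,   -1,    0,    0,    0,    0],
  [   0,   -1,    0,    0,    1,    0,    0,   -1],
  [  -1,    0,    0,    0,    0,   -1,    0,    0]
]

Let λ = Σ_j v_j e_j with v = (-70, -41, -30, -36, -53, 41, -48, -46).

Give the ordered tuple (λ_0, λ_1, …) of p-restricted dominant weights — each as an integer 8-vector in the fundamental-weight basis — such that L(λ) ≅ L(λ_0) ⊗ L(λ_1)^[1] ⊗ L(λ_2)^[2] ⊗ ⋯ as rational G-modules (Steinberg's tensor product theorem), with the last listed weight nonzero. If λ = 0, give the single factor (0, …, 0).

((0, 2, 4, 2, 2, 1, 6, 1), (2, 4, 2, 0, 5, 5, 4, 4))

ω-coordinates c = M·v, v = (-70, -41, -30, -36, -53, 41, -48, -46):
  c_1 = (2)·(-70) + (2)·(-41) + (0)·(-30) + (0)·(-36) + (-2)·(-53) + (2)·(41) + (-1)·(-48) + (0)·(-46) = 14
  c_2 = (0)·(-70) + (0)·(-41) + (-1)·(-30) + (0)·(-36) + (0)·(-53) + (0)·(41) + (0)·(-48) + (0)·(-46) = 30
  c_3 = (0)·(-70) + (-1)·(-41) + (-1)·(-30) + (0)·(-36) + (1)·(-53) + (0)·(41) + (0)·(-48) + (0)·(-46) = 18
  c_4 = (0)·(-70) + (0)·(-41) + (-2)·(-30) + (-1)·(-36) + (1)·(-53) + (-1)·(41) + (0)·(-48) + (0)·(-46) = 2
  c_5 = (0)·(-70) + (-1)·(-41) + (-3)·(-30) + (0)·(-36) + (1)·(-53) + (-1)·(41) + (0)·(-48) + (0)·(-46) = 37
  c_6 = (0)·(-70) + (0)·(-41) + (0)·(-30) + (-1)·(-36) + (0)·(-53) + (0)·(41) + (0)·(-48) + (0)·(-46) = 36
  c_7 = (0)·(-70) + (-1)·(-41) + (0)·(-30) + (0)·(-36) + (1)·(-53) + (0)·(41) + (0)·(-48) + (-1)·(-46) = 34
  c_8 = (-1)·(-70) + (0)·(-41) + (0)·(-30) + (0)·(-36) + (0)·(-53) + (-1)·(41) + (0)·(-48) + (0)·(-46) = 29
Expand coordinatewise in base 7:
  c_1 = 14 = 0·7^0 + 2·7^1
  c_2 = 30 = 2·7^0 + 4·7^1
  c_3 = 18 = 4·7^0 + 2·7^1
  c_4 = 2 = 2·7^0
  c_5 = 37 = 2·7^0 + 5·7^1
  c_6 = 36 = 1·7^0 + 5·7^1
  c_7 = 34 = 6·7^0 + 4·7^1
  c_8 = 29 = 1·7^0 + 4·7^1
p-restricted factor λ_0 = (0, 2, 4, 2, 2, 1, 6, 1)
p-restricted factor λ_1 = (2, 4, 2, 0, 5, 5, 4, 4)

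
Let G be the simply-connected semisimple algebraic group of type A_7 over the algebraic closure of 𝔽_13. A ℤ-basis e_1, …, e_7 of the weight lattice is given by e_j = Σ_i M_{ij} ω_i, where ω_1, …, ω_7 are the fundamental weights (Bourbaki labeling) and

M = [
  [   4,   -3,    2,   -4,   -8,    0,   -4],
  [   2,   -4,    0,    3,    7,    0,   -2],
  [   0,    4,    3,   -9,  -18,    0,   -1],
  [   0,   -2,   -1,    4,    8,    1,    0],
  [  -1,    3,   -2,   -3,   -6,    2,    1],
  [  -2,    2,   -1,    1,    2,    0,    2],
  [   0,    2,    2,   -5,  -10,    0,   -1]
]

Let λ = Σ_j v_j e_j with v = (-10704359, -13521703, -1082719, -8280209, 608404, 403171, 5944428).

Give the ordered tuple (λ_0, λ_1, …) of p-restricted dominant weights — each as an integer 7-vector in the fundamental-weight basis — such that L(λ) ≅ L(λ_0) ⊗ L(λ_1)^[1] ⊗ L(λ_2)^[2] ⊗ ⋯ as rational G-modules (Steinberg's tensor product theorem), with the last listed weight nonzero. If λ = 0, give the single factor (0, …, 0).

Change of basis e → ω: c = M·v where v = (-10704359, -13521703, -1082719, -8280209, 608404, 403171, 5944428):
  c_1 = (4)·(-10704359) + (-3)·(-13521703) + (2)·(-1082719) + (-4)·(-8280209) + (-8)·(608404) + 0·403171 + (-4)·(5944428) = 58127
  c_2 = (2)·(-10704359) + (-4)·(-13521703) + (0)·(-1082719) + (3)·(-8280209) + 7·608404 + 0·403171 + (-2)·(5944428) = 207439
  c_3 = (0)·(-10704359) + (4)·(-13521703) + (3)·(-1082719) + (-9)·(-8280209) + (-18)·(608404) + 0·403171 + (-1)·(5944428) = 291212
  c_4 = (0)·(-10704359) + (-2)·(-13521703) + (-1)·(-1082719) + (4)·(-8280209) + 8·608404 + 1·403171 + 0·5944428 = 275692
  c_5 = (-1)·(-10704359) + (3)·(-13521703) + (-2)·(-1082719) + (-3)·(-8280209) + (-6)·(608404) + 2·403171 + 1·5944428 = 245661
  c_6 = (-2)·(-10704359) + (2)·(-13521703) + (-1)·(-1082719) + (1)·(-8280209) + 2·608404 + 0·403171 + 2·5944428 = 273486
  c_7 = (0)·(-10704359) + (2)·(-13521703) + (2)·(-1082719) + (-5)·(-8280209) + (-10)·(608404) + 0·403171 + (-1)·(5944428) = 163733
Base-13 expansion of each c_i:
  c_1 = 58127 = 4·13^0 + 12·13^1 + 5·13^2 + 0·13^3 + 2·13^4
  c_2 = 207439 = 11·13^0 + 5·13^1 + 5·13^2 + 3·13^3 + 7·13^4
  c_3 = 291212 = 12·13^0 + 1·13^1 + 7·13^2 + 2·13^3 + 10·13^4
  c_4 = 275692 = 1·13^0 + 4·13^1 + 6·13^2 + 8·13^3 + 9·13^4
  c_5 = 245661 = 0·13^0 + 8·13^1 + 10·13^2 + 7·13^3 + 8·13^4
  c_6 = 273486 = 5·13^0 + 3·13^1 + 6·13^2 + 7·13^3 + 9·13^4
  c_7 = 163733 = 11·13^0 + 10·13^1 + 6·13^2 + 9·13^3 + 5·13^4
Factor λ_0 = (4, 11, 12, 1, 0, 5, 11)
Factor λ_1 = (12, 5, 1, 4, 8, 3, 10)
Factor λ_2 = (5, 5, 7, 6, 10, 6, 6)
Factor λ_3 = (0, 3, 2, 8, 7, 7, 9)
Factor λ_4 = (2, 7, 10, 9, 8, 9, 5)

((4, 11, 12, 1, 0, 5, 11), (12, 5, 1, 4, 8, 3, 10), (5, 5, 7, 6, 10, 6, 6), (0, 3, 2, 8, 7, 7, 9), (2, 7, 10, 9, 8, 9, 5))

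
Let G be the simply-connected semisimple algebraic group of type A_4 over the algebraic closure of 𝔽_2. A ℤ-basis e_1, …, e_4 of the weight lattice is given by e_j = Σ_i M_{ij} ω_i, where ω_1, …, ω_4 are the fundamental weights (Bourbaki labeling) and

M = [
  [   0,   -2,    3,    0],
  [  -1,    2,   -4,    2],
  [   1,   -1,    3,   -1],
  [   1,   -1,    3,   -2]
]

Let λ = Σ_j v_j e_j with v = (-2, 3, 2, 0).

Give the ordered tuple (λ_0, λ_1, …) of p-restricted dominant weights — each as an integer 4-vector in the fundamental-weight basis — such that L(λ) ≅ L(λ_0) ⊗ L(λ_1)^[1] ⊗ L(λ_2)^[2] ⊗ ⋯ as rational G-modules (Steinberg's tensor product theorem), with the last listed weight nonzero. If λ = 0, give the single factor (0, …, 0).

((0, 0, 1, 1),)

ω-coordinates c = M·v, v = (-2, 3, 2, 0):
  c_1 = (0)·(-2) + (-2)·(3) + (3)·(2) + (0)·(0) = 0
  c_2 = (-1)·(-2) + (2)·(3) + (-4)·(2) + (2)·(0) = 0
  c_3 = (1)·(-2) + (-1)·(3) + (3)·(2) + (-1)·(0) = 1
  c_4 = (1)·(-2) + (-1)·(3) + (3)·(2) + (-2)·(0) = 1
Expand coordinatewise in base 2:
  c_1 = 0
  c_2 = 0
  c_3 = 1 = 1·2^0
  c_4 = 1 = 1·2^0
λ_0 = (0, 0, 1, 1)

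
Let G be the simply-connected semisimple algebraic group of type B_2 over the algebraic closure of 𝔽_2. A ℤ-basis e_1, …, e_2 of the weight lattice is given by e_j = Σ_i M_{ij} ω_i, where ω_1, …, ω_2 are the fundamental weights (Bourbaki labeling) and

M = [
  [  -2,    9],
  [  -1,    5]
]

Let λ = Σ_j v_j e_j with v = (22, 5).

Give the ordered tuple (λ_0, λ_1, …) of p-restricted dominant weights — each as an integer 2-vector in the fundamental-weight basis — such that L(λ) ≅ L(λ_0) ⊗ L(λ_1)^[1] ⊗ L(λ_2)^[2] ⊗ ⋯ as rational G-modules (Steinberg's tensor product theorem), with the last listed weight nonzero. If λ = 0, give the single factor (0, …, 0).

((1, 1), (0, 1))

Compute c_i = Σ_j M_{ij} v_j with v = (22, 5):
  c_1 = (-2)·(22) + 9·5 = 1
  c_2 = (-1)·(22) + 5·5 = 3
Writing each c_i in base p = 2:
  c_1 = 1 = 1·2^0
  c_2 = 3 = 1·2^0 + 1·2^1
Factor λ_0 = (1, 1)
Factor λ_1 = (0, 1)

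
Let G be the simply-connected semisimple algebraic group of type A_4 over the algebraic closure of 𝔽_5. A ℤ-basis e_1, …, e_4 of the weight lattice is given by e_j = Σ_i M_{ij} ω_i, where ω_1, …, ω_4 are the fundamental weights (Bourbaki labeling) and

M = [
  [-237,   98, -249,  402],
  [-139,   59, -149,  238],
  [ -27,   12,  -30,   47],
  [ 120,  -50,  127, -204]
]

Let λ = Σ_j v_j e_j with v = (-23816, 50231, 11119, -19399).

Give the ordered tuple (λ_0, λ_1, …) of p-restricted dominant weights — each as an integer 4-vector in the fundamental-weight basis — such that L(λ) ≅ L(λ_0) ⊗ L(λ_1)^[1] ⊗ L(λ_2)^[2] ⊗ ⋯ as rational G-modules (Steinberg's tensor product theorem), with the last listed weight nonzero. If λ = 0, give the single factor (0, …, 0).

Compute c_i = Σ_j M_{ij} v_j with v = (-23816, 50231, 11119, -19399):
  c_1 = (-237)·(-23816) + (98)·(50231) + (-249)·(11119) + (402)·(-19399) = 1
  c_2 = (-139)·(-23816) + (59)·(50231) + (-149)·(11119) + (238)·(-19399) = 360
  c_3 = (-27)·(-23816) + (12)·(50231) + (-30)·(11119) + (47)·(-19399) = 481
  c_4 = (120)·(-23816) + (-50)·(50231) + (127)·(11119) + (-204)·(-19399) = 39
Writing each c_i in base p = 5:
  c_1 = 1 = 1·5^0
  c_2 = 360 = 0·5^0 + 2·5^1 + 4·5^2 + 2·5^3
  c_3 = 481 = 1·5^0 + 1·5^1 + 4·5^2 + 3·5^3
  c_4 = 39 = 4·5^0 + 2·5^1 + 1·5^2
p-restricted factor λ_0 = (1, 0, 1, 4)
p-restricted factor λ_1 = (0, 2, 1, 2)
p-restricted factor λ_2 = (0, 4, 4, 1)
p-restricted factor λ_3 = (0, 2, 3, 0)

((1, 0, 1, 4), (0, 2, 1, 2), (0, 4, 4, 1), (0, 2, 3, 0))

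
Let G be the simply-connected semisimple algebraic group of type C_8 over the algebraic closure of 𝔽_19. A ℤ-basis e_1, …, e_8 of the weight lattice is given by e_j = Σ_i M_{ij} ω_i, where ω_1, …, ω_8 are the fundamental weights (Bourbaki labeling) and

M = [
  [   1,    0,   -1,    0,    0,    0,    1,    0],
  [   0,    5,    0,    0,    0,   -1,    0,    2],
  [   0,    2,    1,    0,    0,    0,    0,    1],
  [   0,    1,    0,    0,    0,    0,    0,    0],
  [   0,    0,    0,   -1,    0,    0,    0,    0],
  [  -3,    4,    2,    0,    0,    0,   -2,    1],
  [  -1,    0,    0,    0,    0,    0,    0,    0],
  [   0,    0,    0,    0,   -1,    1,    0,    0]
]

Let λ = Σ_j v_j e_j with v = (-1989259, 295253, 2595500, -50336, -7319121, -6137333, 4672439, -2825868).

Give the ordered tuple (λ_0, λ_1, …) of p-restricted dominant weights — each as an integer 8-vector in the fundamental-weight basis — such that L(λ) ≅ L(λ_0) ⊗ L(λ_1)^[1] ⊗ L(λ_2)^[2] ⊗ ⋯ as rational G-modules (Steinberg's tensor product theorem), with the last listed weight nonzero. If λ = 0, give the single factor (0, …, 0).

((14, 17, 12, 12, 5, 0, 16, 7), (16, 9, 11, 16, 8, 5, 7, 12), (14, 0, 9, 0, 6, 12, 0, 5), (12, 1, 14, 5, 7, 5, 5, 1), (0, 15, 2, 2, 0, 1, 15, 9))

ω-coordinates c = M·v, v = (-1989259, 295253, 2595500, -50336, -7319121, -6137333, 4672439, -2825868):
  c_1 = 1*-1989259 + 0*295253 + -1*2595500 + 0*-50336 + 0*-7319121 + 0*-6137333 + 1*4672439 + 0*-2825868 = 87680
  c_2 = 0*-1989259 + 5*295253 + 0*2595500 + 0*-50336 + 0*-7319121 + -1*-6137333 + 0*4672439 + 2*-2825868 = 1961862
  c_3 = 0*-1989259 + 2*295253 + 1*2595500 + 0*-50336 + 0*-7319121 + 0*-6137333 + 0*4672439 + 1*-2825868 = 360138
  c_4 = 0*-1989259 + 1*295253 + 0*2595500 + 0*-50336 + 0*-7319121 + 0*-6137333 + 0*4672439 + 0*-2825868 = 295253
  c_5 = 0*-1989259 + 0*295253 + 0*2595500 + -1*-50336 + 0*-7319121 + 0*-6137333 + 0*4672439 + 0*-2825868 = 50336
  c_6 = -3*-1989259 + 4*295253 + 2*2595500 + 0*-50336 + 0*-7319121 + 0*-6137333 + -2*4672439 + 1*-2825868 = 169043
  c_7 = -1*-1989259 + 0*295253 + 0*2595500 + 0*-50336 + 0*-7319121 + 0*-6137333 + 0*4672439 + 0*-2825868 = 1989259
  c_8 = 0*-1989259 + 0*295253 + 0*2595500 + 0*-50336 + -1*-7319121 + 1*-6137333 + 0*4672439 + 0*-2825868 = 1181788
p = 19; digits c_i = Σ_j d_{ij}·19^j, 0 ≤ d_{ij} < 19:
  c_1 = 87680 = 14·19^0 + 16·19^1 + 14·19^2 + 12·19^3
  c_2 = 1961862 = 17·19^0 + 9·19^1 + 0·19^2 + 1·19^3 + 15·19^4
  c_3 = 360138 = 12·19^0 + 11·19^1 + 9·19^2 + 14·19^3 + 2·19^4
  c_4 = 295253 = 12·19^0 + 16·19^1 + 0·19^2 + 5·19^3 + 2·19^4
  c_5 = 50336 = 5·19^0 + 8·19^1 + 6·19^2 + 7·19^3
  c_6 = 169043 = 0·19^0 + 5·19^1 + 12·19^2 + 5·19^3 + 1·19^4
  c_7 = 1989259 = 16·19^0 + 7·19^1 + 0·19^2 + 5·19^3 + 15·19^4
  c_8 = 1181788 = 7·19^0 + 12·19^1 + 5·19^2 + 1·19^3 + 9·19^4
p-restricted factor λ_0 = (14, 17, 12, 12, 5, 0, 16, 7)
p-restricted factor λ_1 = (16, 9, 11, 16, 8, 5, 7, 12)
p-restricted factor λ_2 = (14, 0, 9, 0, 6, 12, 0, 5)
p-restricted factor λ_3 = (12, 1, 14, 5, 7, 5, 5, 1)
p-restricted factor λ_4 = (0, 15, 2, 2, 0, 1, 15, 9)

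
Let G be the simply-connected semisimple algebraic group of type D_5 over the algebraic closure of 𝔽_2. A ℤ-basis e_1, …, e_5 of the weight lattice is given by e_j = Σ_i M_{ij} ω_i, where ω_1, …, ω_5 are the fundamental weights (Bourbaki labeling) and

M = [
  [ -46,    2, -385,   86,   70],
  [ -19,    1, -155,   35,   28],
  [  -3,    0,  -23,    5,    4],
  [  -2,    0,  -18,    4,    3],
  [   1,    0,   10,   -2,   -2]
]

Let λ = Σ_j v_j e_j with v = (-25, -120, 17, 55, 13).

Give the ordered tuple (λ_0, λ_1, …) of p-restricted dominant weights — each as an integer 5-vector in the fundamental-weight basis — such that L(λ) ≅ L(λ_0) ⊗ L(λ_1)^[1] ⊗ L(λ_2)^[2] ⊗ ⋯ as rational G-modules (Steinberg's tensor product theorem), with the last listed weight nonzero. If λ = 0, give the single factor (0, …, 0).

Compute c_i = Σ_j M_{ij} v_j with v = (-25, -120, 17, 55, 13):
  c_1 = (-46)·(-25) + (2)·(-120) + (-385)·(17) + 86·55 + 70·13 = 5
  c_2 = (-19)·(-25) + (1)·(-120) + (-155)·(17) + 35·55 + 28·13 = 9
  c_3 = (-3)·(-25) + (0)·(-120) + (-23)·(17) + 5·55 + 4·13 = 11
  c_4 = (-2)·(-25) + (0)·(-120) + (-18)·(17) + 4·55 + 3·13 = 3
  c_5 = (1)·(-25) + (0)·(-120) + 10·17 + (-2)·(55) + (-2)·(13) = 9
Expand coordinatewise in base 2:
  c_1 = 5 = 1·2^0 + 0·2^1 + 1·2^2
  c_2 = 9 = 1·2^0 + 0·2^1 + 0·2^2 + 1·2^3
  c_3 = 11 = 1·2^0 + 1·2^1 + 0·2^2 + 1·2^3
  c_4 = 3 = 1·2^0 + 1·2^1
  c_5 = 9 = 1·2^0 + 0·2^1 + 0·2^2 + 1·2^3
p-restricted factor λ_0 = (1, 1, 1, 1, 1)
p-restricted factor λ_1 = (0, 0, 1, 1, 0)
p-restricted factor λ_2 = (1, 0, 0, 0, 0)
p-restricted factor λ_3 = (0, 1, 1, 0, 1)

((1, 1, 1, 1, 1), (0, 0, 1, 1, 0), (1, 0, 0, 0, 0), (0, 1, 1, 0, 1))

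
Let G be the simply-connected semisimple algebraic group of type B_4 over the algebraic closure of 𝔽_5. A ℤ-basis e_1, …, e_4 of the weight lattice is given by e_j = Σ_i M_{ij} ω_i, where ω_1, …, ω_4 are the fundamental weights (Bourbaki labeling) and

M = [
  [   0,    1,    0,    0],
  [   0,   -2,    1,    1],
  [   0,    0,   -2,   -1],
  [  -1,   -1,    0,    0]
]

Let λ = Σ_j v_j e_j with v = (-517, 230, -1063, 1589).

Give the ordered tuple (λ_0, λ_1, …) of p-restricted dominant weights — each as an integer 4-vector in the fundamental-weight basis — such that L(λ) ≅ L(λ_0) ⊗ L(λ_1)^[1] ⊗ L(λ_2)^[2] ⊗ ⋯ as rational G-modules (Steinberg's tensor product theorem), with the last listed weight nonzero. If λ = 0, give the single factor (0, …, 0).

ω-coordinates c = M·v, v = (-517, 230, -1063, 1589):
  c_1 = (0)·(-517) + 1·230 + (0)·(-1063) + 0·1589 = 230
  c_2 = (0)·(-517) + (-2)·(230) + (1)·(-1063) + 1·1589 = 66
  c_3 = (0)·(-517) + 0·230 + (-2)·(-1063) + (-1)·(1589) = 537
  c_4 = (-1)·(-517) + (-1)·(230) + (0)·(-1063) + 0·1589 = 287
Expand coordinatewise in base 5:
  c_1 = 230 = 0·5^0 + 1·5^1 + 4·5^2 + 1·5^3
  c_2 = 66 = 1·5^0 + 3·5^1 + 2·5^2
  c_3 = 537 = 2·5^0 + 2·5^1 + 1·5^2 + 4·5^3
  c_4 = 287 = 2·5^0 + 2·5^1 + 1·5^2 + 2·5^3
λ_0 = (0, 1, 2, 2)
λ_1 = (1, 3, 2, 2)
λ_2 = (4, 2, 1, 1)
λ_3 = (1, 0, 4, 2)

((0, 1, 2, 2), (1, 3, 2, 2), (4, 2, 1, 1), (1, 0, 4, 2))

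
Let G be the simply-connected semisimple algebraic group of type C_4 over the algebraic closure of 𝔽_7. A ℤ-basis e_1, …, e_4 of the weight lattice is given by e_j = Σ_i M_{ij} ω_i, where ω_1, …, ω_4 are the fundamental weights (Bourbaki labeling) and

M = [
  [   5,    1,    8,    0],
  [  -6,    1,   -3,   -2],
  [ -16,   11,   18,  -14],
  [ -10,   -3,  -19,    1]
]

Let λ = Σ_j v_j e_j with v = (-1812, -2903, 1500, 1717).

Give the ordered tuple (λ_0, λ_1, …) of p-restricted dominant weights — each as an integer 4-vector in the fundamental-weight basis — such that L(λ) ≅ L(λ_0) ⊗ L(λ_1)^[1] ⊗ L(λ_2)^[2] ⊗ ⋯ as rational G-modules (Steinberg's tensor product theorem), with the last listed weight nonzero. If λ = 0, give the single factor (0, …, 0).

Change of basis e → ω: c = M·v where v = (-1812, -2903, 1500, 1717):
  c_1 = (5)·(-1812) + (1)·(-2903) + 8·1500 + 0·1717 = 37
  c_2 = (-6)·(-1812) + (1)·(-2903) + (-3)·(1500) + (-2)·(1717) = 35
  c_3 = (-16)·(-1812) + (11)·(-2903) + 18·1500 + (-14)·(1717) = 21
  c_4 = (-10)·(-1812) + (-3)·(-2903) + (-19)·(1500) + 1·1717 = 46
Base-7 expansion of each c_i:
  c_1 = 37 = 2·7^0 + 5·7^1
  c_2 = 35 = 0·7^0 + 5·7^1
  c_3 = 21 = 0·7^0 + 3·7^1
  c_4 = 46 = 4·7^0 + 6·7^1
p-restricted factor λ_0 = (2, 0, 0, 4)
p-restricted factor λ_1 = (5, 5, 3, 6)

((2, 0, 0, 4), (5, 5, 3, 6))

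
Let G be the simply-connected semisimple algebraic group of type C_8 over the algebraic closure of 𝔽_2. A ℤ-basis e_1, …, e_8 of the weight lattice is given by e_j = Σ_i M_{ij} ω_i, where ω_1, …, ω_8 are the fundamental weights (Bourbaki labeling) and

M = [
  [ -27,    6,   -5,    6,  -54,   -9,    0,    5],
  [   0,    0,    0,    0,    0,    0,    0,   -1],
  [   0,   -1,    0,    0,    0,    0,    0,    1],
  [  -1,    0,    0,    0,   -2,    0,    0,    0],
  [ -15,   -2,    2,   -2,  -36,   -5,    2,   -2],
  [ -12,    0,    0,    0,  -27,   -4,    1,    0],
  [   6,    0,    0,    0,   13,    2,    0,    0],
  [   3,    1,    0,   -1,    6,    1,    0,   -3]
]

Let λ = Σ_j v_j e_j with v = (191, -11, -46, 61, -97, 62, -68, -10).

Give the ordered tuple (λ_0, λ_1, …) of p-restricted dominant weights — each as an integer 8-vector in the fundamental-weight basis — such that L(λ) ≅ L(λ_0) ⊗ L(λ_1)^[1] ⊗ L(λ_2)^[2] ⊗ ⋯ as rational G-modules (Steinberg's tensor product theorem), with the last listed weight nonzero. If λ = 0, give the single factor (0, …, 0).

ω-coordinates c = M·v, v = (191, -11, -46, 61, -97, 62, -68, -10):
  c_1 = -27*191 + 6*-11 + -5*-46 + 6*61 + -54*-97 + -9*62 + 0*-68 + 5*-10 = 3
  c_2 = 0*191 + 0*-11 + 0*-46 + 0*61 + 0*-97 + 0*62 + 0*-68 + -1*-10 = 10
  c_3 = 0*191 + -1*-11 + 0*-46 + 0*61 + 0*-97 + 0*62 + 0*-68 + 1*-10 = 1
  c_4 = -1*191 + 0*-11 + 0*-46 + 0*61 + -2*-97 + 0*62 + 0*-68 + 0*-10 = 3
  c_5 = -15*191 + -2*-11 + 2*-46 + -2*61 + -36*-97 + -5*62 + 2*-68 + -2*-10 = 9
  c_6 = -12*191 + 0*-11 + 0*-46 + 0*61 + -27*-97 + -4*62 + 1*-68 + 0*-10 = 11
  c_7 = 6*191 + 0*-11 + 0*-46 + 0*61 + 13*-97 + 2*62 + 0*-68 + 0*-10 = 9
  c_8 = 3*191 + 1*-11 + 0*-46 + -1*61 + 6*-97 + 1*62 + 0*-68 + -3*-10 = 11
Base-2 expansion of each c_i:
  c_1 = 3 = 1·2^0 + 1·2^1
  c_2 = 10 = 0·2^0 + 1·2^1 + 0·2^2 + 1·2^3
  c_3 = 1 = 1·2^0
  c_4 = 3 = 1·2^0 + 1·2^1
  c_5 = 9 = 1·2^0 + 0·2^1 + 0·2^2 + 1·2^3
  c_6 = 11 = 1·2^0 + 1·2^1 + 0·2^2 + 1·2^3
  c_7 = 9 = 1·2^0 + 0·2^1 + 0·2^2 + 1·2^3
  c_8 = 11 = 1·2^0 + 1·2^1 + 0·2^2 + 1·2^3
Factor λ_0 = (1, 0, 1, 1, 1, 1, 1, 1)
Factor λ_1 = (1, 1, 0, 1, 0, 1, 0, 1)
Factor λ_2 = (0, 0, 0, 0, 0, 0, 0, 0)
Factor λ_3 = (0, 1, 0, 0, 1, 1, 1, 1)

((1, 0, 1, 1, 1, 1, 1, 1), (1, 1, 0, 1, 0, 1, 0, 1), (0, 0, 0, 0, 0, 0, 0, 0), (0, 1, 0, 0, 1, 1, 1, 1))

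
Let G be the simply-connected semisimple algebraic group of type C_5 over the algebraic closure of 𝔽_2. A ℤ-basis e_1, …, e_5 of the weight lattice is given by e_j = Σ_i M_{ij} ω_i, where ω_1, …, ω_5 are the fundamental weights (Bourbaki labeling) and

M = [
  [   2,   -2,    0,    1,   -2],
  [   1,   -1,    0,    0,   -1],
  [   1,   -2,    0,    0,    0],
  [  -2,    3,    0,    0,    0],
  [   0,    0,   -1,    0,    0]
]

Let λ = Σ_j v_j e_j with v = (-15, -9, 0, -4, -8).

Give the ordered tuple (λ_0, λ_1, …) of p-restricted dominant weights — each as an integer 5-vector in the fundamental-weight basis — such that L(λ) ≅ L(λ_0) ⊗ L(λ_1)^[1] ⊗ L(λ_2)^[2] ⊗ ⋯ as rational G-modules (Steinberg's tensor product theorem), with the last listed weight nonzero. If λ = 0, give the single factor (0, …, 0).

((0, 0, 1, 1, 0), (0, 1, 1, 1, 0))

Compute c_i = Σ_j M_{ij} v_j with v = (-15, -9, 0, -4, -8):
  c_1 = (2)·(-15) + (-2)·(-9) + 0·0 + (1)·(-4) + (-2)·(-8) = 0
  c_2 = (1)·(-15) + (-1)·(-9) + 0·0 + (0)·(-4) + (-1)·(-8) = 2
  c_3 = (1)·(-15) + (-2)·(-9) + 0·0 + (0)·(-4) + (0)·(-8) = 3
  c_4 = (-2)·(-15) + (3)·(-9) + 0·0 + (0)·(-4) + (0)·(-8) = 3
  c_5 = (0)·(-15) + (0)·(-9) + (-1)·(0) + (0)·(-4) + (0)·(-8) = 0
p = 2; digits c_i = Σ_j d_{ij}·2^j, 0 ≤ d_{ij} < 2:
  c_1 = 0
  c_2 = 2 = 0·2^0 + 1·2^1
  c_3 = 3 = 1·2^0 + 1·2^1
  c_4 = 3 = 1·2^0 + 1·2^1
  c_5 = 0
λ_0 = (0, 0, 1, 1, 0)
λ_1 = (0, 1, 1, 1, 0)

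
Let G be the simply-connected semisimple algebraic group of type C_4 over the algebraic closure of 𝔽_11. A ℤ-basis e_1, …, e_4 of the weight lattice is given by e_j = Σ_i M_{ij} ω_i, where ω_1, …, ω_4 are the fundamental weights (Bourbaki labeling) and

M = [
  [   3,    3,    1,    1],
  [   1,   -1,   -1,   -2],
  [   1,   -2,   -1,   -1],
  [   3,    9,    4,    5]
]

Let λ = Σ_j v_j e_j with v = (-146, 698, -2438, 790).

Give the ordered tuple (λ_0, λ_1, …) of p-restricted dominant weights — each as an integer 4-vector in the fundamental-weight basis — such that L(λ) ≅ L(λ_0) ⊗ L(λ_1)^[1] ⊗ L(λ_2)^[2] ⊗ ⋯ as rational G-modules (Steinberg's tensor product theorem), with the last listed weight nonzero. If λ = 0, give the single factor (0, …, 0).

((8, 3, 7, 9), (0, 1, 9, 3))

Change of basis e → ω: c = M·v where v = (-146, 698, -2438, 790):
  c_1 = (3)·(-146) + 3·698 + (1)·(-2438) + 1·790 = 8
  c_2 = (1)·(-146) + (-1)·(698) + (-1)·(-2438) + (-2)·(790) = 14
  c_3 = (1)·(-146) + (-2)·(698) + (-1)·(-2438) + (-1)·(790) = 106
  c_4 = (3)·(-146) + 9·698 + (4)·(-2438) + 5·790 = 42
Writing each c_i in base p = 11:
  c_1 = 8 = 8·11^0
  c_2 = 14 = 3·11^0 + 1·11^1
  c_3 = 106 = 7·11^0 + 9·11^1
  c_4 = 42 = 9·11^0 + 3·11^1
p-restricted factor λ_0 = (8, 3, 7, 9)
p-restricted factor λ_1 = (0, 1, 9, 3)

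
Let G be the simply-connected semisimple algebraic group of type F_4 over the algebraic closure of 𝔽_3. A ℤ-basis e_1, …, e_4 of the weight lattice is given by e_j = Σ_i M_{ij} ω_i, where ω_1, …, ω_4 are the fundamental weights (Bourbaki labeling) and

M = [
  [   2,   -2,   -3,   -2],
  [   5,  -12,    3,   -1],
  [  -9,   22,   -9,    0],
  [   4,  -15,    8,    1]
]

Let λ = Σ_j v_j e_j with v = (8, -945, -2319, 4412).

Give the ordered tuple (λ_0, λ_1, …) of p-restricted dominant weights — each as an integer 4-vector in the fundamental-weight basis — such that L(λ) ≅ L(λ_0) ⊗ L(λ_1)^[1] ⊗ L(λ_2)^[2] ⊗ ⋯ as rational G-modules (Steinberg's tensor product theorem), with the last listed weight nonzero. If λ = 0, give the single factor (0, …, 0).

((0, 2, 0, 1), (1, 0, 0, 1), (1, 1, 1, 1), (1, 0, 0, 2))

Change of basis e → ω: c = M·v where v = (8, -945, -2319, 4412):
  c_1 = 2*8 + -2*-945 + -3*-2319 + -2*4412 = 39
  c_2 = 5*8 + -12*-945 + 3*-2319 + -1*4412 = 11
  c_3 = -9*8 + 22*-945 + -9*-2319 + 0*4412 = 9
  c_4 = 4*8 + -15*-945 + 8*-2319 + 1*4412 = 67
p = 3; digits c_i = Σ_j d_{ij}·3^j, 0 ≤ d_{ij} < 3:
  c_1 = 39 = 0·3^0 + 1·3^1 + 1·3^2 + 1·3^3
  c_2 = 11 = 2·3^0 + 0·3^1 + 1·3^2
  c_3 = 9 = 0·3^0 + 0·3^1 + 1·3^2
  c_4 = 67 = 1·3^0 + 1·3^1 + 1·3^2 + 2·3^3
λ_0 = (0, 2, 0, 1)
λ_1 = (1, 0, 0, 1)
λ_2 = (1, 1, 1, 1)
λ_3 = (1, 0, 0, 2)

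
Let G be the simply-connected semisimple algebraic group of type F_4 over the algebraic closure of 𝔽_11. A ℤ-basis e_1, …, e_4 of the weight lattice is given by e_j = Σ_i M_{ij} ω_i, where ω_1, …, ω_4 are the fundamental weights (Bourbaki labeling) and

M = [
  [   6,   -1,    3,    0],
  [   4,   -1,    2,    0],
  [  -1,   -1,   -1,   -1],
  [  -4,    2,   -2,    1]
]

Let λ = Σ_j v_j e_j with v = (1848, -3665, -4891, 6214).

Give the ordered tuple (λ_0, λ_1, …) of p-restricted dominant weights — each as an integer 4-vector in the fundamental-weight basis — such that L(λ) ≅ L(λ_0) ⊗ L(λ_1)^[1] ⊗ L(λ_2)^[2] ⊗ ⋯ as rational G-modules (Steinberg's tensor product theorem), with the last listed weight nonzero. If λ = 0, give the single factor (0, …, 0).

ω-coordinates c = M·v, v = (1848, -3665, -4891, 6214):
  c_1 = 6·1848 + (-1)·(-3665) + (3)·(-4891) + 0·6214 = 80
  c_2 = 4·1848 + (-1)·(-3665) + (2)·(-4891) + 0·6214 = 1275
  c_3 = (-1)·(1848) + (-1)·(-3665) + (-1)·(-4891) + (-1)·(6214) = 494
  c_4 = (-4)·(1848) + (2)·(-3665) + (-2)·(-4891) + 1·6214 = 1274
Base-11 expansion of each c_i:
  c_1 = 80 = 3·11^0 + 7·11^1
  c_2 = 1275 = 10·11^0 + 5·11^1 + 10·11^2
  c_3 = 494 = 10·11^0 + 0·11^1 + 4·11^2
  c_4 = 1274 = 9·11^0 + 5·11^1 + 10·11^2
Factor λ_0 = (3, 10, 10, 9)
Factor λ_1 = (7, 5, 0, 5)
Factor λ_2 = (0, 10, 4, 10)

((3, 10, 10, 9), (7, 5, 0, 5), (0, 10, 4, 10))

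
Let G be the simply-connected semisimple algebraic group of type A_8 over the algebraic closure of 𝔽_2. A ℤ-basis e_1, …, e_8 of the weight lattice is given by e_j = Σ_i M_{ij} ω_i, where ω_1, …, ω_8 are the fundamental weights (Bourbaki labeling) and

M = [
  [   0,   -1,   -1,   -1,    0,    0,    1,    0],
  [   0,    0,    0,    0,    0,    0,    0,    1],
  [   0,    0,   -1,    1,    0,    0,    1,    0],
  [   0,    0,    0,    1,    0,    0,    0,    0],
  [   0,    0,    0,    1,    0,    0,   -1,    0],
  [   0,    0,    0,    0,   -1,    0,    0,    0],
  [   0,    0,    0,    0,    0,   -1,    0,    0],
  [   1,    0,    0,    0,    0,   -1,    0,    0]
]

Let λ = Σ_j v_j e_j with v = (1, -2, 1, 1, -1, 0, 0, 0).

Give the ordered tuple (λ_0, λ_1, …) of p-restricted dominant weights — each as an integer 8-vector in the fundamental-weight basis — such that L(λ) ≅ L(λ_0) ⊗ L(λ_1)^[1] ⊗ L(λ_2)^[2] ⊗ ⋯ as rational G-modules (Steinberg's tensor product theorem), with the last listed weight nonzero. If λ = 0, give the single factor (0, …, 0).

Converting to the ω-basis (c_i = row i of M dotted with v = (1, -2, 1, 1, -1, 0, 0, 0)):
  c_1 = 0*1 + -1*-2 + -1*1 + -1*1 + 0*-1 + 0*0 + 1*0 + 0*0 = 0
  c_2 = 0*1 + 0*-2 + 0*1 + 0*1 + 0*-1 + 0*0 + 0*0 + 1*0 = 0
  c_3 = 0*1 + 0*-2 + -1*1 + 1*1 + 0*-1 + 0*0 + 1*0 + 0*0 = 0
  c_4 = 0*1 + 0*-2 + 0*1 + 1*1 + 0*-1 + 0*0 + 0*0 + 0*0 = 1
  c_5 = 0*1 + 0*-2 + 0*1 + 1*1 + 0*-1 + 0*0 + -1*0 + 0*0 = 1
  c_6 = 0*1 + 0*-2 + 0*1 + 0*1 + -1*-1 + 0*0 + 0*0 + 0*0 = 1
  c_7 = 0*1 + 0*-2 + 0*1 + 0*1 + 0*-1 + -1*0 + 0*0 + 0*0 = 0
  c_8 = 1*1 + 0*-2 + 0*1 + 0*1 + 0*-1 + -1*0 + 0*0 + 0*0 = 1
Expand coordinatewise in base 2:
  c_1 = 0
  c_2 = 0
  c_3 = 0
  c_4 = 1 = 1·2^0
  c_5 = 1 = 1·2^0
  c_6 = 1 = 1·2^0
  c_7 = 0
  c_8 = 1 = 1·2^0
Factor λ_0 = (0, 0, 0, 1, 1, 1, 0, 1)

((0, 0, 0, 1, 1, 1, 0, 1),)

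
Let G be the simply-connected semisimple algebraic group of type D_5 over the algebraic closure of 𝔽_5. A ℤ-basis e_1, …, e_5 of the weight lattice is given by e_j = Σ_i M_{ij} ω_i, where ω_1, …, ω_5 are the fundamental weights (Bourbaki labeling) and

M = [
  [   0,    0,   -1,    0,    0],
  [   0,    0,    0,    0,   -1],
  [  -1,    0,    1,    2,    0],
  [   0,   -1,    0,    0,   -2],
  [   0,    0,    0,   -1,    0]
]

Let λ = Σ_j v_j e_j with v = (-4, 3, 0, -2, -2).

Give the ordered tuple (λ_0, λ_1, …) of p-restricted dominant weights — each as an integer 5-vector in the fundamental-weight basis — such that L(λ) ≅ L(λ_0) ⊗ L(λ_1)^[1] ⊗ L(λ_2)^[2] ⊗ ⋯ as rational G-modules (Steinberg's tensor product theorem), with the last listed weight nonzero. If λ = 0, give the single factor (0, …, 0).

((0, 2, 0, 1, 2),)

Change of basis e → ω: c = M·v where v = (-4, 3, 0, -2, -2):
  c_1 = (0)·(-4) + 0·3 + (-1)·(0) + (0)·(-2) + (0)·(-2) = 0
  c_2 = (0)·(-4) + 0·3 + 0·0 + (0)·(-2) + (-1)·(-2) = 2
  c_3 = (-1)·(-4) + 0·3 + 1·0 + (2)·(-2) + (0)·(-2) = 0
  c_4 = (0)·(-4) + (-1)·(3) + 0·0 + (0)·(-2) + (-2)·(-2) = 1
  c_5 = (0)·(-4) + 0·3 + 0·0 + (-1)·(-2) + (0)·(-2) = 2
Writing each c_i in base p = 5:
  c_1 = 0
  c_2 = 2 = 2·5^0
  c_3 = 0
  c_4 = 1 = 1·5^0
  c_5 = 2 = 2·5^0
λ_0 = (0, 2, 0, 1, 2)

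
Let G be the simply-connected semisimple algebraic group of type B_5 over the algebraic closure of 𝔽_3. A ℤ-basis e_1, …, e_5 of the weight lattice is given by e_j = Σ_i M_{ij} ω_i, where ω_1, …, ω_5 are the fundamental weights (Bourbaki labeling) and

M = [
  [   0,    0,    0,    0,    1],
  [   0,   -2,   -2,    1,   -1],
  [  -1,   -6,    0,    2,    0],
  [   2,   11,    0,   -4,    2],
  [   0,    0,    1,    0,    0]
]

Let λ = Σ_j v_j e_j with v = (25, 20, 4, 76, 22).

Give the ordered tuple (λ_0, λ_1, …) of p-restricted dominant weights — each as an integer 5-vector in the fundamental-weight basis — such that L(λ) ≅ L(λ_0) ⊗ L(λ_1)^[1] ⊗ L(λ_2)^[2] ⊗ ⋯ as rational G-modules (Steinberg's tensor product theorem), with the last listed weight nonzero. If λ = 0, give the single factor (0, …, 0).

Compute c_i = Σ_j M_{ij} v_j with v = (25, 20, 4, 76, 22):
  c_1 = 0·25 + 0·20 + 0·4 + 0·76 + 1·22 = 22
  c_2 = 0·25 + (-2)·(20) + (-2)·(4) + 1·76 + (-1)·(22) = 6
  c_3 = (-1)·(25) + (-6)·(20) + 0·4 + 2·76 + 0·22 = 7
  c_4 = 2·25 + 11·20 + 0·4 + (-4)·(76) + 2·22 = 10
  c_5 = 0·25 + 0·20 + 1·4 + 0·76 + 0·22 = 4
p = 3; digits c_i = Σ_j d_{ij}·3^j, 0 ≤ d_{ij} < 3:
  c_1 = 22 = 1·3^0 + 1·3^1 + 2·3^2
  c_2 = 6 = 0·3^0 + 2·3^1
  c_3 = 7 = 1·3^0 + 2·3^1
  c_4 = 10 = 1·3^0 + 0·3^1 + 1·3^2
  c_5 = 4 = 1·3^0 + 1·3^1
p-restricted factor λ_0 = (1, 0, 1, 1, 1)
p-restricted factor λ_1 = (1, 2, 2, 0, 1)
p-restricted factor λ_2 = (2, 0, 0, 1, 0)

((1, 0, 1, 1, 1), (1, 2, 2, 0, 1), (2, 0, 0, 1, 0))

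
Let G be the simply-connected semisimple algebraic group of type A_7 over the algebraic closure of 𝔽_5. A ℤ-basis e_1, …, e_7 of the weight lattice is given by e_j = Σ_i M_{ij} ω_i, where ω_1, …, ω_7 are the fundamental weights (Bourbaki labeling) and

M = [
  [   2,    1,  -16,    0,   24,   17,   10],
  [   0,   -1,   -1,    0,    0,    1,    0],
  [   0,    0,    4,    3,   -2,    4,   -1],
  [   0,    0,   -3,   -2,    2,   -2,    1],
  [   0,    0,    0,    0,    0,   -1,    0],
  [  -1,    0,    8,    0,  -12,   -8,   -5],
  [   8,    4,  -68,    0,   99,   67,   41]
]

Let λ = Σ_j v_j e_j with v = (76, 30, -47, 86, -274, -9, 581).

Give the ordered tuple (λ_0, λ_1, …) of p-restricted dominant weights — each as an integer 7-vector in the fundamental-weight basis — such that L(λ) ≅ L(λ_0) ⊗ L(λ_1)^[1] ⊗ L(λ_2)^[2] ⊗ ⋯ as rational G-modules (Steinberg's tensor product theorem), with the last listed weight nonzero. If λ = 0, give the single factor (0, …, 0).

((0, 3, 1, 0, 4, 3, 1), (3, 1, 0, 4, 1, 0, 3))

Change of basis e → ω: c = M·v where v = (76, 30, -47, 86, -274, -9, 581):
  c_1 = (2)·(76) + (1)·(30) + (-16)·(-47) + (0)·(86) + (24)·(-274) + (17)·(-9) + (10)·(581) = 15
  c_2 = (0)·(76) + (-1)·(30) + (-1)·(-47) + (0)·(86) + (0)·(-274) + (1)·(-9) + (0)·(581) = 8
  c_3 = (0)·(76) + (0)·(30) + (4)·(-47) + (3)·(86) + (-2)·(-274) + (4)·(-9) + (-1)·(581) = 1
  c_4 = (0)·(76) + (0)·(30) + (-3)·(-47) + (-2)·(86) + (2)·(-274) + (-2)·(-9) + (1)·(581) = 20
  c_5 = (0)·(76) + (0)·(30) + (0)·(-47) + (0)·(86) + (0)·(-274) + (-1)·(-9) + (0)·(581) = 9
  c_6 = (-1)·(76) + (0)·(30) + (8)·(-47) + (0)·(86) + (-12)·(-274) + (-8)·(-9) + (-5)·(581) = 3
  c_7 = (8)·(76) + (4)·(30) + (-68)·(-47) + (0)·(86) + (99)·(-274) + (67)·(-9) + (41)·(581) = 16
Base-5 expansion of each c_i:
  c_1 = 15 = 0·5^0 + 3·5^1
  c_2 = 8 = 3·5^0 + 1·5^1
  c_3 = 1 = 1·5^0
  c_4 = 20 = 0·5^0 + 4·5^1
  c_5 = 9 = 4·5^0 + 1·5^1
  c_6 = 3 = 3·5^0
  c_7 = 16 = 1·5^0 + 3·5^1
p-restricted factor λ_0 = (0, 3, 1, 0, 4, 3, 1)
p-restricted factor λ_1 = (3, 1, 0, 4, 1, 0, 3)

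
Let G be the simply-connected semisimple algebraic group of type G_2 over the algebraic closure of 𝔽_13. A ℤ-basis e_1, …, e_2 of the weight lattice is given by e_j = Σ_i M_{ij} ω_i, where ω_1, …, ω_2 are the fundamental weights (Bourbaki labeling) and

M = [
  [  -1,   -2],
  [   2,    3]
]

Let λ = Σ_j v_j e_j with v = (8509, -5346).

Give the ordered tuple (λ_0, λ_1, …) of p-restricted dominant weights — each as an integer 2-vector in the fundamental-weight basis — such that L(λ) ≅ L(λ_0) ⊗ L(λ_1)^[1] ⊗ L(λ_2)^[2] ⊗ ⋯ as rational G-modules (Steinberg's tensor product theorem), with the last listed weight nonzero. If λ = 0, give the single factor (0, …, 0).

Converting to the ω-basis (c_i = row i of M dotted with v = (8509, -5346)):
  c_1 = (-1)·(8509) + (-2)·(-5346) = 2183
  c_2 = 2·8509 + (3)·(-5346) = 980
Expand coordinatewise in base 13:
  c_1 = 2183 = 12·13^0 + 11·13^1 + 12·13^2
  c_2 = 980 = 5·13^0 + 10·13^1 + 5·13^2
p-restricted factor λ_0 = (12, 5)
p-restricted factor λ_1 = (11, 10)
p-restricted factor λ_2 = (12, 5)

((12, 5), (11, 10), (12, 5))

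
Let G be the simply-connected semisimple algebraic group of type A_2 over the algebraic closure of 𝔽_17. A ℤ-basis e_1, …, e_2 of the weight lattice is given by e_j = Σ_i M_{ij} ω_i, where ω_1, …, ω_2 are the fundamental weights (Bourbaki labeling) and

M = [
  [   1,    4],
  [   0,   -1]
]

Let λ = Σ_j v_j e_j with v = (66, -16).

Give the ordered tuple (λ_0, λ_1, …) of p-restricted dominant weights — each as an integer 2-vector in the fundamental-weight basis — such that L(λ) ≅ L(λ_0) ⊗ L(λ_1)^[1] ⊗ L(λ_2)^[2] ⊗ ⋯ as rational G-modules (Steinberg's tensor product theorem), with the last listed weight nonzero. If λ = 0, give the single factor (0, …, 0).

((2, 16),)

Converting to the ω-basis (c_i = row i of M dotted with v = (66, -16)):
  c_1 = (1)·(66) + (4)·(-16) = 2
  c_2 = (0)·(66) + (-1)·(-16) = 16
p = 17; digits c_i = Σ_j d_{ij}·17^j, 0 ≤ d_{ij} < 17:
  c_1 = 2 = 2·17^0
  c_2 = 16 = 16·17^0
λ_0 = (2, 16)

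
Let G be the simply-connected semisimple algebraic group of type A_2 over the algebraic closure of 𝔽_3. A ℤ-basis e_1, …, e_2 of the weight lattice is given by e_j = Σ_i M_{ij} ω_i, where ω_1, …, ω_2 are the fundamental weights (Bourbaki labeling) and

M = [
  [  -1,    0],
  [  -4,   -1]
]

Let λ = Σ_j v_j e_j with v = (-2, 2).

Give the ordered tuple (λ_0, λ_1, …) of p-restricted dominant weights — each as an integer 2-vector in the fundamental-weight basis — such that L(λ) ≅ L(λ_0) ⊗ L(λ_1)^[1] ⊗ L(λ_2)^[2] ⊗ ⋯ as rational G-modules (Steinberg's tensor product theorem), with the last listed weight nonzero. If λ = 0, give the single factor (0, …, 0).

Compute c_i = Σ_j M_{ij} v_j with v = (-2, 2):
  c_1 = -1*-2 + 0*2 = 2
  c_2 = -4*-2 + -1*2 = 6
p = 3; digits c_i = Σ_j d_{ij}·3^j, 0 ≤ d_{ij} < 3:
  c_1 = 2 = 2·3^0
  c_2 = 6 = 0·3^0 + 2·3^1
λ_0 = (2, 0)
λ_1 = (0, 2)

((2, 0), (0, 2))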